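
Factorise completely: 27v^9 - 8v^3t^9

Every term has a factor of v^3; factoring it out leaves 27v^6 - 8t^9.
Recognize a difference of cubes with the parts 3v^2 and 2t^3.

v^3(3v^2 - 2t^3)(9v^4 + 6v^2t^3 + 4t^6)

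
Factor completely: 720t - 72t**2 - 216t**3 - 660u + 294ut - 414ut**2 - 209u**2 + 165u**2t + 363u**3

(11u - 12t)(3u + 3t - 5)(11u + 6t + 12)

Group: 11u(33u**2 - 3ut - 55u - 36t**2 + 60t) + (6t + 12)(33u**2 - 3ut - 55u - 36t**2 + 60t); both groups contain (33u**2 - 3ut - 55u - 36t**2 + 60t), so (11u + 6t + 12) is a factor with cofactor 33u**2 - 3ut - 55u - 36t**2 + 60t.
The cofactor groups again: 33u**2 - 3ut - 55u - 36t**2 + 60t = 3u(11u - 12t) + (3t - 5)(11u - 12t); both groups contain (11u - 12t), giving (3u + 3t - 5)(11u - 12t).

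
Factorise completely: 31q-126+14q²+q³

Testing divisors of the constant over divisors of the leading coefficient, q = -7 is a root, giving the factor (q+7) and quotient q²+7q-18.
The remaining quadratic factors as (q-2)(q+9).

(q+7)(q+9)(q-2)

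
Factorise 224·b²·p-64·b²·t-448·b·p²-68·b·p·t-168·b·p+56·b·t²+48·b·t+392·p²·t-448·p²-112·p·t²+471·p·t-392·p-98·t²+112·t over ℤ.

(4·b-8·p-7)·(7·p-2·t)·(8·b-7·t+8)

Group: 8·b·(28·b·p-8·b·t-56·p²+16·p·t-49·p+14·t) + (-7·t+8)·(28·b·p-8·b·t-56·p²+16·p·t-49·p+14·t); both groups contain (28·b·p-8·b·t-56·p²+16·p·t-49·p+14·t), so (8·b-7·t+8) is a factor with cofactor 28·b·p-8·b·t-56·p²+16·p·t-49·p+14·t.
The cofactor groups again: 28·b·p-8·b·t-56·p²+16·p·t-49·p+14·t = 4·b·(7·p-2·t) + (-8·p-7)·(7·p-2·t); both groups contain (7·p-2·t), giving (4·b-8·p-7)·(7·p-2·t).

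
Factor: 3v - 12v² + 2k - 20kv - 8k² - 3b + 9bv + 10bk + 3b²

(3b - 2k - 3v)(b + 4k + 4v - 1)

Group: b(3b - 2k - 3v) + (4k + 4v - 1)(3b - 2k - 3v); both groups contain (3b - 2k - 3v).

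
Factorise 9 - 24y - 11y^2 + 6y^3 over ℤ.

(2y + 3)(3y - 1)(y - 3)

Trying the rational-root candidates, y = 3 is a root, so (y - 3) divides it; the quotient is 6y^2 + 7y - 3.
The remaining quadratic factors as (2y + 3)(3y - 1).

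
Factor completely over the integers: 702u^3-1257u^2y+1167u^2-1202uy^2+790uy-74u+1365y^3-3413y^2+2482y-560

(13u+15y-8)(6u-13y+7)(9u-7y+10)

Group: 13u(54u^2-159uy+123u+91y^2-179y+70) + (15y-8)(54u^2-159uy+123u+91y^2-179y+70); both groups contain (54u^2-159uy+123u+91y^2-179y+70), so (13u+15y-8) is a factor with cofactor 54u^2-159uy+123u+91y^2-179y+70.
The cofactor groups again: 54u^2-159uy+123u+91y^2-179y+70 = 6u(9u-7y+10) + (-13y+7)(9u-7y+10); both groups contain (9u-7y+10), giving (6u-13y+7)(9u-7y+10).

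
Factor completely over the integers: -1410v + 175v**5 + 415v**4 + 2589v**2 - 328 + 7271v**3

Testing divisors of the constant over divisors of the leading coefficient, v = -1/5 is a root, so (5v + 1) is a factor; dividing leaves 35v**4 + 76v**3 + 1439v**2 + 230v - 328.
Next, v = -4/7 is a root, so (7v + 4) is a factor; dividing leaves 5v**3 + 8v**2 + 201v - 82.
Continuing, v = 2/5 is a root, so (5v - 2) is a factor; dividing leaves v**2 + 2v + 41.
The quadratic v**2 + 2v + 41 has discriminant -160 < 0 and is irreducible over ℤ.

(5v + 1)(5v - 2)(7v + 4)(v**2 + 2v + 41)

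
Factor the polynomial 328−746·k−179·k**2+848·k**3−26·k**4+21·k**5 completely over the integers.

(3·k−2)·(7·k−4)·(k+1)·(k**2−k+41)

Among the possible rational roots, k = 2/3 is a root, so (3·k−2) divides it; the quotient is 7·k**4−4·k**3+280·k**2+127·k−164.
Continuing, k = 4/7 is a root, so (7·k−4) divides it; the quotient is k**3+40·k+41.
Then k = −1 is a root, so (k+1) divides it; the quotient is k**2−k+41.
The quadratic k**2−k+41 has discriminant −163 < 0 and is irreducible over ℤ.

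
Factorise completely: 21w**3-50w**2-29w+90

By the rational root theorem, w = 2 is a root, so (w-2) divides it; the quotient is 21w**2-8w-45.
The remaining quadratic factors as (3w-5)(7w+9).

(3w-5)(7w+9)(w-2)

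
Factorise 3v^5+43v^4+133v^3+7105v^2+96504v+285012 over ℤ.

Testing divisors of the constant over divisors of the leading coefficient, v = -14 is a root, giving the factor (v+14) and quotient 3v^4+v^3+119v^2+5439v+20358.
Continuing, v = -13/3 is a root, giving the factor (3v+13) and quotient v^3-4v^2+57v+1566.
Next, v = -9 is a root, so (v+9) is a factor; dividing leaves v^2-13v+174.
The quadratic v^2-13v+174 has discriminant -527 < 0 and is irreducible over ℤ.

(3v+13)(v+14)(v+9)(v^2-13v+174)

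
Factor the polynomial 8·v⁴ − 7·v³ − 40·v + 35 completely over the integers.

(8·v − 7)·(v³ − 5)

Group as (8·v⁴ − 40·v) + (−7·v³ + 35) = 8·v·(v³ − 5) − 7·(v³ − 5).
Both groups share the factor (v³ − 5).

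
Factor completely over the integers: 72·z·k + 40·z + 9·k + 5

(8·z + 1)·(9·k + 5)

Group as (72·z·k + 40·z) + (9·k + 5) = 8·z·(9·k + 5) + (9·k + 5).
Both groups share the factor (9·k + 5).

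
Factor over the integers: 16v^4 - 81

(2v + 3)(2v - 3)(4v^2 + 9)

Write as (4v^2)² − (9)², then factor 4v^2 - 9 once more.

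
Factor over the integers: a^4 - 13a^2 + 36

Substitute u = a^2 to get a quadratic in u, then factor.
a^2 - 9 is a difference of squares.
a^2 - 4 is a difference of squares.

(a + 2)(a + 3)(a - 2)(a - 3)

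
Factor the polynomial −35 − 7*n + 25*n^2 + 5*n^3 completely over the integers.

Group as (5*n^3 − 7*n) + (25*n^2 − 35) = n*(5*n^2 − 7) + 5*(5*n^2 − 7).
Both groups share the factor (5*n^2 − 7).

(n + 5)*(5*n^2 − 7)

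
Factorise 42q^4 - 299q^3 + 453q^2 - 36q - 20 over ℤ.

(6q + 1)(7q - 2)(q - 2)(q - 5)

Trying the rational-root candidates, q = 2 is a root, giving the factor (q - 2) and quotient 42q^3 - 215q^2 + 23q + 10.
Then q = 2/7 is a root, giving the factor (7q - 2) and quotient 6q^2 - 29q - 5.
The remaining quadratic factors as (q - 5)(6q + 1).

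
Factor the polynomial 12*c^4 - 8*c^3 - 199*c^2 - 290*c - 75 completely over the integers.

(2*c + 3)*(2*c + 5)*(3*c + 1)*(c - 5)

Among the possible rational roots, c = 5 is a root, so (c - 5) divides it; the quotient is 12*c^3 + 52*c^2 + 61*c + 15.
Continuing, c = -1/3 is a root, so (3*c + 1) is a factor; dividing leaves 4*c^2 + 16*c + 15.
The remaining quadratic factors as (2*c + 3)(2*c + 5).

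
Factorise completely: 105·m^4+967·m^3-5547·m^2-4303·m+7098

Testing divisors of the constant over divisors of the leading coefficient, m = 13/3 is a root, so (3·m-13) is a factor; dividing leaves 35·m^3+474·m^2+205·m-546.
Then m = -7/5 is a root, giving the factor (5·m+7) and quotient 7·m^2+85·m-78.
The remaining quadratic factors as (m+13)(7·m-6).

(3·m-13)·(5·m+7)·(7·m-6)·(m+13)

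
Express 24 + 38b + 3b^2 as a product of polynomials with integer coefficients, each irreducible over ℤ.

(3b + 2)(b + 12)

Need a pair with product 3·24 = 72 and sum 38: that's 2 and 36.
Split the middle term: 3b^2 + 2b + 36b + 24 = b(3b + 2) + 12(3b + 2).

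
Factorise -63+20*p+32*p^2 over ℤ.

(4*p+7)*(8*p-9)

Need a pair with product 32·(-63) = -2016 and sum 20: that's -36 and 56.
Split the middle term: 32*p^2-36*p + 56*p-63 = 4*p*(8*p-9) + 7*(8*p-9).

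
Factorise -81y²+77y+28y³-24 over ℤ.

Trying the rational-root candidates, y = 8/7 is a root, so (7y-8) divides it; the quotient is 4y²-7y+3.
The remaining quadratic factors as (y-1)(4y-3).

(4y-3)(7y-8)(y-1)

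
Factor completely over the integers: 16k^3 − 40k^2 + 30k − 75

(2k − 5)(8k^2 + 15)

Group as (16k^3 + 30k) + (−40k^2 − 75) = 2k(8k^2 + 15) − 5(8k^2 + 15).
Both groups share the factor (8k^2 + 15).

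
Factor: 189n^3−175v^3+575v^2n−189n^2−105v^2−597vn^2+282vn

Group: 7v(−25v^2+50vn−15v−21n^2+21n) − 9n(−25v^2+50vn−15v−21n^2+21n); both groups contain (−25v^2+50vn−15v−21n^2+21n), so (7v−9n) is a factor with cofactor −25v^2+50vn−15v−21n^2+21n.
The cofactor groups again: −25v^2+50vn−15v−21n^2+21n = −5v(5v−3n+3) + 7n(5v−3n+3); both groups contain (5v−3n+3), giving −(5v−7n)(5v−3n+3).

−(5v−3n+3)(5v−7n)(7v−9n)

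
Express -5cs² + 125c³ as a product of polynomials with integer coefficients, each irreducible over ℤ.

5c(5c + s)(5c - s)

Every term has a factor of 5c. Then 25c² - s² = (5c)² − (s)².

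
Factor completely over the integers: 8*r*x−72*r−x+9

Group as (8*r*x−72*r) + (−x+9) = 8*r*(x−9) − (x−9).
Both groups share the factor (x−9).

(8*r−1)*(x−9)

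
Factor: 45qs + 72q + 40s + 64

Group as (45qs + 72q) + (40s + 64) = 9q(5s + 8) + 8(5s + 8).
Both groups share the factor (5s + 8).

(5s + 8)(9q + 8)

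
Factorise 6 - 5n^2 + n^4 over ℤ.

(n^2 - 2)(n^2 - 3)

Substitute u = n^2 to get a quadratic in u, then factor.
n^2 - 3 is irreducible over ℤ (3 is not a perfect square).
n^2 - 2 is irreducible over ℤ (2 is not a perfect square).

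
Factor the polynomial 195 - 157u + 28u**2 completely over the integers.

Need a pair with product 28·195 = 5460 and sum -157: that's -52 and -105.
Split the middle term: 28u**2 - 52u - 105u + 195 = 4u(7u - 13) - 15(7u - 13).

(4u - 15)(7u - 13)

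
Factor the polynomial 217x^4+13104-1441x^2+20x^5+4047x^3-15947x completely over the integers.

(4x+9)(5x-7)(x-1)(x^2+11x+208)

Among the possible rational roots, x = 1 is a root, so (x-1) divides it; the quotient is 20x^4+237x^3+4284x^2+2843x-13104.
Next, x = -9/4 is a root, so (4x+9) divides it; the quotient is 5x^3+48x^2+963x-1456.
Next, x = 7/5 is a root, giving the factor (5x-7) and quotient x^2+11x+208.
The quadratic x^2+11x+208 has discriminant -711 < 0 and is irreducible over ℤ.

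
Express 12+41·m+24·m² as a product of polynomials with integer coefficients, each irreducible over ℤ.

(3·m+4)·(8·m+3)

Need a pair with product 24·12 = 288 and sum 41: that's 9 and 32.
Split the middle term: 24·m²+9·m + 32·m+12 = 3·m·(8·m+3) + 4·(8·m+3).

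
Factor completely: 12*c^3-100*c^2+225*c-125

Trying the rational-root candidates, c = 5/2 is a root, so (2*c-5) is a factor; dividing leaves 6*c^2-35*c+25.
The remaining quadratic factors as (c-5)(6*c-5).

(2*c-5)*(6*c-5)*(c-5)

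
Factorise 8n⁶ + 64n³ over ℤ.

8n³(n + 2)(n² - 2n + 4)

Every term has a factor of 8n³; factoring it out leaves n³ + 8.
Recognize a sum of cubes with the parts 2 and n.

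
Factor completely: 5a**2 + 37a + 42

Need a pair with product 5·42 = 210 and sum 37: that's 30 and 7.
Split the middle term: 5a**2 + 30a + 7a + 42 = 5a(a + 6) + 7(a + 6).

(5a + 7)(a + 6)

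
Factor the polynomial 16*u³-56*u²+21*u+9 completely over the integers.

By the rational root theorem, u = 3 is a root, giving the factor (u-3) and quotient 16*u²-8*u-3.
The remaining quadratic factors as (4*u-3)(4*u+1).

(4*u+1)*(4*u-3)*(u-3)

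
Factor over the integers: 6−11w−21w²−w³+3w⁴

Trying the rational-root candidates, w = −1 is a root, giving the factor (w+1) and quotient 3w³−4w²−17w+6.
Continuing, w = 3 is a root, so (w−3) is a factor; dividing leaves 3w²+5w−2.
The remaining quadratic factors as (w+2)(3w−1).

(3w−1)(w+1)(w+2)(w−3)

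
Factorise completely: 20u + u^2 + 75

Two integers with product 75 and sum 20 are 5 and 15.

(u + 15)(u + 5)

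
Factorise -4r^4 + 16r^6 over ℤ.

Pull out the common factor 4r^4, leaving 4r^2 - 1.
Recognize a difference of squares with the parts 2r and 1.

4r^4(2r + 1)(2r - 1)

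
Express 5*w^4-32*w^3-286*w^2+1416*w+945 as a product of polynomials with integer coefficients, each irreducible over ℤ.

Testing divisors of the constant over divisors of the leading coefficient, w = -3/5 is a root, so (5*w+3) is a factor; dividing leaves w^3-7*w^2-53*w+315.
Next, w = -7 is a root, giving the factor (w+7) and quotient w^2-14*w+45.
The remaining quadratic factors as (w-5)(w-9).

(5*w+3)*(w+7)*(w-5)*(w-9)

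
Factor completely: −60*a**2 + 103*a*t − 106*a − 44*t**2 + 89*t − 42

Group: −5*a*(12*a − 11*t + 14) + (4*t − 3)*(12*a − 11*t + 14); both groups contain (12*a − 11*t + 14).

−(12*a − 11*t + 14)*(5*a − 4*t + 3)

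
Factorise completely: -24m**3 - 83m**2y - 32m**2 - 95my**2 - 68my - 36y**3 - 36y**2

Group: m(-24m**2 - 59my - 32m - 36y**2 - 36y) + y(-24m**2 - 59my - 32m - 36y**2 - 36y); both groups contain (-24m**2 - 59my - 32m - 36y**2 - 36y), so (m + y) is a factor with cofactor -24m**2 - 59my - 32m - 36y**2 - 36y.
The cofactor groups again: -24m**2 - 59my - 32m - 36y**2 - 36y = -8m(3m + 4y + 4) - 9y(3m + 4y + 4); both groups contain (3m + 4y + 4), giving -(8m + 9y)(3m + 4y + 4).

-(3m + 4y + 4)(8m + 9y)(m + y)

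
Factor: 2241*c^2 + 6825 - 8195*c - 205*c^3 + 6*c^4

(6*c - 7)*(c - 13)*(c - 15)*(c - 5)

Testing divisors of the constant over divisors of the leading coefficient, c = 7/6 is a root, so (6*c - 7) divides it; the quotient is c^3 - 33*c^2 + 335*c - 975.
Next, c = 15 is a root, so (c - 15) divides it; the quotient is c^2 - 18*c + 65.
The remaining quadratic factors as (c - 5)(c - 13).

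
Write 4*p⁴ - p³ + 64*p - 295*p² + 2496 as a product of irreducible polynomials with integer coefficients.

(4*p - 13)*(p + 3)*(p + 8)*(p - 8)

By the rational root theorem, p = 8 is a root, so (p - 8) is a factor; dividing leaves 4*p³ + 31*p² - 47*p - 312.
Then p = -3 is a root, giving the factor (p + 3) and quotient 4*p² + 19*p - 104.
The remaining quadratic factors as (4*p - 13)(p + 8).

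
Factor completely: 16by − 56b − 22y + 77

(2y − 7)(8b − 11)

Group as (16by − 56b) + (−22y + 77) = 8b(2y − 7) − 11(2y − 7).
Both groups share the factor (2y − 7).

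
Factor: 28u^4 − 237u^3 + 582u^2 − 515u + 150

(4u − 3)(7u − 5)(u − 2)(u − 5)

By the rational root theorem, u = 2 is a root, so (u − 2) is a factor; dividing leaves 28u^3 − 181u^2 + 220u − 75.
Next, u = 5/7 is a root, so (7u − 5) is a factor; dividing leaves 4u^2 − 23u + 15.
The remaining quadratic factors as (4u − 3)(u − 5).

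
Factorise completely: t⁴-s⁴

(t-s)(t+s)(t²+s²)

Difference of squares twice: with A = t and B = s, A⁴ − B⁴ = (A² − B²)(A² + B²), and A² − B² factors again.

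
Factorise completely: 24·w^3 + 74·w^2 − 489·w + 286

(2·w + 13)·(3·w − 2)·(4·w − 11)

Trying the rational-root candidates, w = 2/3 is a root, so (3·w − 2) divides it; the quotient is 8·w^2 + 30·w − 143.
The remaining quadratic factors as (2·w + 13)(4·w − 11).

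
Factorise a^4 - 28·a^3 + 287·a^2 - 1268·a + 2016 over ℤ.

Among the possible rational roots, a = 4 is a root, giving the factor (a - 4) and quotient a^3 - 24·a^2 + 191·a - 504.
Continuing, a = 9 is a root, so (a - 9) divides it; the quotient is a^2 - 15·a + 56.
The remaining quadratic factors as (a - 8)(a - 7).

(a - 4)·(a - 7)·(a - 8)·(a - 9)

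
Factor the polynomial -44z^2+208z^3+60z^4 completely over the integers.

Pull out the common factor 4z^2, then factor the remaining trinomial.

4z^2(3z+11)(5z-1)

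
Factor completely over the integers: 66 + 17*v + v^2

(v + 11)*(v + 6)

Two integers with product 66 and sum 17 are 11 and 6.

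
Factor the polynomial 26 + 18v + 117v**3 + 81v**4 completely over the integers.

Group as (81v**4 + 18v) + (117v**3 + 26) = 9v(9v**3 + 2) + 13(9v**3 + 2).
Both groups share the factor (9v**3 + 2).

(9v + 13)(9v**3 + 2)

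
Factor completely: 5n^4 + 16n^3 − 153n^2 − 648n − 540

Trying the rational-root candidates, n = −3 is a root, giving the factor (n + 3) and quotient 5n^3 + n^2 − 156n − 180.
Then n = −5 is a root, giving the factor (n + 5) and quotient 5n^2 − 24n − 36.
The remaining quadratic factors as (n − 6)(5n + 6).

(5n + 6)(n + 3)(n + 5)(n − 6)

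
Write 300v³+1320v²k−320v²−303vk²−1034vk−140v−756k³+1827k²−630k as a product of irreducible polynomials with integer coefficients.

(15v−12k+5)(10v+7k−14)(2v+9k)

Group: 2v(150v²−15vk−160v−84k²+203k−70) + 9k(150v²−15vk−160v−84k²+203k−70); both groups contain (150v²−15vk−160v−84k²+203k−70), so (2v+9k) is a factor with cofactor 150v²−15vk−160v−84k²+203k−70.
The cofactor groups again: 150v²−15vk−160v−84k²+203k−70 = 10v(15v−12k+5) + (7k−14)(15v−12k+5); both groups contain (15v−12k+5), giving (10v+7k−14)(15v−12k+5).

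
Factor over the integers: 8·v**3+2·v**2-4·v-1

(4·v+1)·(2·v**2-1)

Group as (8·v**3-4·v) + (2·v**2-1) = 4·v·(2·v**2-1) + (2·v**2-1).
Both groups share the factor (2·v**2-1).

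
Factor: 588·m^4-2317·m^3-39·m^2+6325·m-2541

Trying the rational-root candidates, m = 7/3 is a root, so (3·m-7) divides it; the quotient is 196·m^3-315·m^2-748·m+363.
Then m = -11/7 is a root, so (7·m+11) divides it; the quotient is 28·m^2-89·m+33.
The remaining quadratic factors as (4·m-11)(7·m-3).

(3·m-7)·(4·m-11)·(7·m+11)·(7·m-3)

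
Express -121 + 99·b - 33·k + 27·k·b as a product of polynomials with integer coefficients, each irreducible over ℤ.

(3·k + 11)·(9·b - 11)

Group as (27·k·b - 33·k) + (99·b - 121) = 3·k·(9·b - 11) + 11·(9·b - 11).
Both groups share the factor (9·b - 11).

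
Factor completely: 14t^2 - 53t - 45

Need a pair with product 14·(-45) = -630 and sum -53: that's 10 and -63.
Split the middle term: 14t^2 + 10t - 63t - 45 = 2t(7t + 5) - 9(7t + 5).

(2t - 9)(7t + 5)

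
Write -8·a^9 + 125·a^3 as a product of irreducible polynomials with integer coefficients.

Every term has a factor of a^3; factoring it out leaves -8·a^6 + 125.
Recognize a difference of cubes with the parts 5 and 2·a^2.

-a^3·(2·a^2 - 5)·(4·a^4 + 10·a^2 + 25)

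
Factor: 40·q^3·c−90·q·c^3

Factor out 10·q·c, leaving 4·q^2−9·c^2, which is a difference of two squares.

10·c·q·(2·q−3·c)·(2·q+3·c)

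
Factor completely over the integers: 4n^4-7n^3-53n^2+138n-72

(4n-3)(n+4)(n-2)(n-3)

Testing divisors of the constant over divisors of the leading coefficient, n = 3/4 is a root, so (4n-3) divides it; the quotient is n^3-n^2-14n+24.
Continuing, n = 3 is a root, giving the factor (n-3) and quotient n^2+2n-8.
The remaining quadratic factors as (n-2)(n+4).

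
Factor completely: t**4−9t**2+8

Substitute u = t**2 to get a quadratic in u, then factor.
t**2−1 is a difference of squares.
t**2−8 is irreducible over ℤ (8 is not a perfect square).

(t+1)(t−1)(t**2−8)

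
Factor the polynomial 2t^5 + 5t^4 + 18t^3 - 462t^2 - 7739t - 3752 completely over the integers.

(2t + 1)(t + 7)(t - 8)(t^2 + 3t + 67)

Trying the rational-root candidates, t = -1/2 is a root, giving the factor (2t + 1) and quotient t^4 + 2t^3 + 8t^2 - 235t - 3752.
Next, t = 8 is a root, so (t - 8) is a factor; dividing leaves t^3 + 10t^2 + 88t + 469.
Continuing, t = -7 is a root, so (t + 7) divides it; the quotient is t^2 + 3t + 67.
The quadratic t^2 + 3t + 67 has discriminant -259 < 0 and is irreducible over ℤ.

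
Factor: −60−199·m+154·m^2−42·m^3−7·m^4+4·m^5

Among the possible rational roots, m = −1/4 is a root, so (4·m+1) divides it; the quotient is m^4−2·m^3−10·m^2+41·m−60.
Then m = −4 is a root, so (m+4) is a factor; dividing leaves m^3−6·m^2+14·m−15.
Next, m = 3 is a root, so (m−3) is a factor; dividing leaves m^2−3·m+5.
The quadratic m^2−3·m+5 has discriminant −11 < 0 and is irreducible over ℤ.

(4·m+1)·(m+4)·(m−3)·(m^2−3·m+5)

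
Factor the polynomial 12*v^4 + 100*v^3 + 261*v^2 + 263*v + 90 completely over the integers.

(2*v + 9)*(6*v + 5)*(v + 1)*(v + 2)

Testing divisors of the constant over divisors of the leading coefficient, v = -2 is a root, so (v + 2) divides it; the quotient is 12*v^3 + 76*v^2 + 109*v + 45.
Then v = -9/2 is a root, so (2*v + 9) is a factor; dividing leaves 6*v^2 + 11*v + 5.
The remaining quadratic factors as (v + 1)(6*v + 5).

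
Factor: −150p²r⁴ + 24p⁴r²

Factor out 6p²r², leaving 4p² − 25r², which is a difference of two squares.

6p²r²(2p + 5r)(2p − 5r)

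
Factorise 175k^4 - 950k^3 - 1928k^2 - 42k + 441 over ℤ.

Testing divisors of the constant over divisors of the leading coefficient, k = -3/5 is a root, giving the factor (5k + 3) and quotient 35k^3 - 211k^2 - 259k + 147.
Next, k = 3/7 is a root, so (7k - 3) is a factor; dividing leaves 5k^2 - 28k - 49.
The remaining quadratic factors as (5k + 7)(k - 7).

(5k + 3)(5k + 7)(7k - 3)(k - 7)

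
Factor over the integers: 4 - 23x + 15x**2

Need a pair with product 15·4 = 60 and sum -23: that's -3 and -20.
Split the middle term: 15x**2 - 3x - 20x + 4 = 3x(5x - 1) - 4(5x - 1).

(3x - 4)(5x - 1)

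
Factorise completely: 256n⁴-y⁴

(4n)⁴ − (y)⁴ = ((4n)² − (y)²)((4n)² + (y)²); the first factor splits again, the second (16n²+y²) is irreducible.

(4n+y)(4n-y)(16n²+y²)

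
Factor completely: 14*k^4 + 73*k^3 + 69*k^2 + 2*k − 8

(2*k + 1)*(7*k − 2)*(k + 1)*(k + 4)

Among the possible rational roots, k = −1/2 is a root, so (2*k + 1) is a factor; dividing leaves 7*k^3 + 33*k^2 + 18*k − 8.
Continuing, k = 2/7 is a root, giving the factor (7*k − 2) and quotient k^2 + 5*k + 4.
The remaining quadratic factors as (k + 4)(k + 1).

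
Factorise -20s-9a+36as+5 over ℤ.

(4s-1)(9a-5)

Group as (36as-9a) + (-20s+5) = 9a(4s-1) - 5(4s-1).
Both groups share the factor (4s-1).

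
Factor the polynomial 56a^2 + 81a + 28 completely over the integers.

Need a pair with product 56·28 = 1568 and sum 81: that's 32 and 49.
Split the middle term: 56a^2 + 32a + 49a + 28 = 8a(7a + 4) + 7(7a + 4).

(7a + 4)(8a + 7)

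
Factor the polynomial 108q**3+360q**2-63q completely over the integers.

9q(2q+7)(6q-1)

Pull out the common factor 9q, then factor the remaining trinomial.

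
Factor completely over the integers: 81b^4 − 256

(3b + 4)(3b − 4)(9b^2 + 16)

Difference of squares twice: with A = 3b and B = 4, A⁴ − B⁴ = (A² − B²)(A² + B²), and A² − B² factors again.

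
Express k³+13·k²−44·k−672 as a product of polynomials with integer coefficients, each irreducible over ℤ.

Among the possible rational roots, k = 7 is a root, so (k−7) divides it; the quotient is k²+20·k+96.
The remaining quadratic factors as (k+12)(k+8).

(k+12)·(k+8)·(k−7)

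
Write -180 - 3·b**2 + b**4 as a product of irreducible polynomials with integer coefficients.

Substitute u = b**2 to get a quadratic in u, then factor.
b**2 + 12 is irreducible over ℤ (always positive, so no real roots).
b**2 - 15 is irreducible over ℤ (15 is not a perfect square).

(b**2 + 12)·(b**2 - 15)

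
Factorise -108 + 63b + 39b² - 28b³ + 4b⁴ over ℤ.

Trying the rational-root candidates, b = -3/2 is a root, so (2b + 3) is a factor; dividing leaves 2b³ - 17b² + 45b - 36.
Then b = 3 is a root, so (b - 3) divides it; the quotient is 2b² - 11b + 12.
The remaining quadratic factors as (2b - 3)(b - 4).

(2b + 3)(2b - 3)(b - 3)(b - 4)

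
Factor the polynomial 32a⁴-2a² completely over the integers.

Every term has a factor of 2a². Then 16a²-1 = (4a)² − (1)².

2a²(4a+1)(4a-1)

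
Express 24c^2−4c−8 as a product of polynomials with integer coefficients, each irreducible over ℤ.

4(2c+1)(3c−2)

Pull out the common factor 4, then factor the remaining trinomial.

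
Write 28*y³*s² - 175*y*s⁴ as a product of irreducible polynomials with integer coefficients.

Pull out the common factor 7*y*s²; 4*y² - 25*s² is a difference of squares.

7*s²*y*(2*y - 5*s)*(2*y + 5*s)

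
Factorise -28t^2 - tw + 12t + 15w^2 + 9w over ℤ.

-(4t + 3w)(7t - 5w - 3)

Group: -4t(7t - 5w - 3) - 3w(7t - 5w - 3); both groups contain (7t - 5w - 3).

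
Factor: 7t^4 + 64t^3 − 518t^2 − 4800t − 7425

Among the possible rational roots, t = −5 is a root, so (t + 5) is a factor; dividing leaves 7t^3 + 29t^2 − 663t − 1485.
Continuing, t = −15/7 is a root, so (7t + 15) is a factor; dividing leaves t^2 + 2t − 99.
The remaining quadratic factors as (t − 9)(t + 11).

(7t + 15)(t + 11)(t + 5)(t − 9)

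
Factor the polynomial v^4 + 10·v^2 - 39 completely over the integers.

Substitute u = v^2 to get a quadratic in u, then factor.
v^2 + 13 is irreducible over ℤ (always positive, so no real roots).
v^2 - 3 is irreducible over ℤ (3 is not a perfect square).

(v^2 + 13)·(v^2 - 3)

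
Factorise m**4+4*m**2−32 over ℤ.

Substitute u = m**2 to get a quadratic in u, then factor.
m**2−4 is a difference of squares.
m**2+8 is irreducible over ℤ (always positive, so no real roots).

(m+2)*(m−2)*(m**2+8)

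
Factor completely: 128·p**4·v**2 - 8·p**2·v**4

8·p**2·v**2·(4·p + v)·(4·p - v)

Pull out the common factor 8·p**2·v**2; 16·p**2 - v**2 is a difference of squares.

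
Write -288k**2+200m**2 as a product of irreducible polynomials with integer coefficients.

8(5m-6k)(5m+6k)

Pull out the common factor 8; 25m**2-36k**2 is a difference of squares.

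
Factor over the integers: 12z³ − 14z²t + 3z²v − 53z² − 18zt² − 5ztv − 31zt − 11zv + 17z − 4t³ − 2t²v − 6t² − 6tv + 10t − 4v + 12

Group: z(12z² + 10zt + 3zv − 5z + 2t² + tv − t + v − 3) + (−2t − 4)(12z² + 10zt + 3zv − 5z + 2t² + tv − t + v − 3); both groups contain (12z² + 10zt + 3zv − 5z + 2t² + tv − t + v − 3), so (z − 2t − 4) is a factor with cofactor 12z² + 10zt + 3zv − 5z + 2t² + tv − t + v − 3.
The cofactor groups again: 12z² + 10zt + 3zv − 5z + 2t² + tv − t + v − 3 = 3z(4z + 2t + v − 3) + (t + 1)(4z + 2t + v − 3); both groups contain (4z + 2t + v − 3), giving (3z + t + 1)(4z + 2t + v − 3).

(z − 2t − 4)(4z + 2t + v − 3)(3z + t + 1)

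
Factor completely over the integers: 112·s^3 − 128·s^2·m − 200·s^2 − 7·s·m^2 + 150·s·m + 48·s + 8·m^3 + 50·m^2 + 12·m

(7·s − 8·m − 2)·(4·s − m − 6)·(4·s + m)

Group: 4·s·(28·s^2 − 25·s·m − 8·s − 8·m^2 − 2·m) + (−m − 6)·(28·s^2 − 25·s·m − 8·s − 8·m^2 − 2·m); both groups contain (28·s^2 − 25·s·m − 8·s − 8·m^2 − 2·m), so (4·s − m − 6) is a factor with cofactor 28·s^2 − 25·s·m − 8·s − 8·m^2 − 2·m.
The cofactor groups again: 28·s^2 − 25·s·m − 8·s − 8·m^2 − 2·m = 7·s·(4·s + m) + (−8·m − 2)·(4·s + m); both groups contain (4·s + m), giving (7·s − 8·m − 2)·(4·s + m).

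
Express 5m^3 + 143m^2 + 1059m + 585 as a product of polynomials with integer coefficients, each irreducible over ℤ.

Among the possible rational roots, m = −13 is a root, giving the factor (m + 13) and quotient 5m^2 + 78m + 45.
The remaining quadratic factors as (5m + 3)(m + 15).

(5m + 3)(m + 13)(m + 15)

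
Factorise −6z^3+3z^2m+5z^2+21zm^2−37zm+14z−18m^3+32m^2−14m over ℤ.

−(6z−9m+7)(z−m)(z+2m−2)

Group: z(−6z^2+15zm−7z−9m^2+7m) + (2m−2)(−6z^2+15zm−7z−9m^2+7m); both groups contain (−6z^2+15zm−7z−9m^2+7m), so (z+2m−2) is a factor with cofactor −6z^2+15zm−7z−9m^2+7m.
The cofactor groups again: −6z^2+15zm−7z−9m^2+7m = −z(6z−9m+7) + m(6z−9m+7); both groups contain (6z−9m+7), giving −(z−m)(6z−9m+7).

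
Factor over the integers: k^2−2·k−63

(k+7)·(k−9)

Two integers with product −63 and sum −2 are −9 and 7.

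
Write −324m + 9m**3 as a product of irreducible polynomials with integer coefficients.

9m(m + 6)(m − 6)

Factor out 9m, leaving m**2 − 36, which is a difference of two squares.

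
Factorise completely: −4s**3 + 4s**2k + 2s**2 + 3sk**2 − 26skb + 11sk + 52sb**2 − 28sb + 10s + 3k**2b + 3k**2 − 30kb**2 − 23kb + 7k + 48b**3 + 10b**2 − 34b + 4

−(2s + k − 8b + 1)(2s − 3k + 6b − 4)(s + b + 1)

Group: s(−4s**2 + 4sk + 4sb + 6s + 3k**2 − 30kb + 7k + 48b**2 − 38b + 4) + (b + 1)(−4s**2 + 4sk + 4sb + 6s + 3k**2 − 30kb + 7k + 48b**2 − 38b + 4); both groups contain (−4s**2 + 4sk + 4sb + 6s + 3k**2 − 30kb + 7k + 48b**2 − 38b + 4), so (s + b + 1) is a factor with cofactor −4s**2 + 4sk + 4sb + 6s + 3k**2 − 30kb + 7k + 48b**2 − 38b + 4.
The cofactor groups again: −4s**2 + 4sk + 4sb + 6s + 3k**2 − 30kb + 7k + 48b**2 − 38b + 4 = −2s(2s + k − 8b + 1) + (3k − 6b + 4)(2s + k − 8b + 1); both groups contain (2s + k − 8b + 1), giving −(2s − 3k + 6b − 4)(2s + k − 8b + 1).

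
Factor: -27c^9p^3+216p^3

Every term has a factor of 27p^3; factoring it out leaves -c^9+8.
Recognize a difference of cubes with the parts 2 and c^3.

-27p^3(c^3-2)(c^6+2c^3+4)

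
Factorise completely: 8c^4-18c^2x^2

Every term has a factor of 2c^2. Then 4c^2-9x^2 = (2c)² − (3x)².

2c^2(2c+3x)(2c-3x)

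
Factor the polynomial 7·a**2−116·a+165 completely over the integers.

(7·a−11)·(a−15)

Need a pair with product 7·165 = 1155 and sum −116: that's −11 and −105.
Split the middle term: 7·a**2−11·a − 105·a+165 = a·(7·a−11) − 15·(7·a−11).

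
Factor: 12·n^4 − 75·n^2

3·n^2·(2·n + 5)·(2·n − 5)

Every term has a factor of 3·n^2. Then 4·n^2 − 25 = (2·n)² − (5)².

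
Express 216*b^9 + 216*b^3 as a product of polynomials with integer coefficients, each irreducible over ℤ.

Pull out the common factor 216*b^3, leaving b^6 + 1.
Recognize a sum of cubes with the parts 1 and b^2.

216*b^3*(b^2 + 1)*(b^4 - b^2 + 1)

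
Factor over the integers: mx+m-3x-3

Group as (mx+m) + (-3x-3) = m(x+1) - 3(x+1).
Both groups share the factor (x+1).

(m-3)(x+1)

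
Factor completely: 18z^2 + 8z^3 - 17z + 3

(2z - 1)(4z - 1)(z + 3)

Trying the rational-root candidates, z = 1/4 is a root, so (4z - 1) is a factor; dividing leaves 2z^2 + 5z - 3.
The remaining quadratic factors as (z + 3)(2z - 1).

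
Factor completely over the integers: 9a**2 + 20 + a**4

(a**2 + 4)(a**2 + 5)

Substitute u = a**2 to get a quadratic in u, then factor.
a**2 + 5 is irreducible over ℤ (always positive, so no real roots).
a**2 + 4 is irreducible over ℤ (sum of squares).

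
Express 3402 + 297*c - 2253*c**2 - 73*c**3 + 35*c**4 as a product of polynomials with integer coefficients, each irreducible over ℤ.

(5*c + 6)*(7*c - 9)*(c + 7)*(c - 9)

Testing divisors of the constant over divisors of the leading coefficient, c = 9 is a root, giving the factor (c - 9) and quotient 35*c**3 + 242*c**2 - 75*c - 378.
Then c = -7 is a root, so (c + 7) divides it; the quotient is 35*c**2 - 3*c - 54.
The remaining quadratic factors as (5*c + 6)(7*c - 9).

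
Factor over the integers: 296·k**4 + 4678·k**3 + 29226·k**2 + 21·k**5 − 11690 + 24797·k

(3·k − 1)·(7·k + 10)·(k + 7)·(k**2 + 6·k + 167)

Testing divisors of the constant over divisors of the leading coefficient, k = −10/7 is a root, so (7·k + 10) is a factor; dividing leaves 3·k**4 + 38·k**3 + 614·k**2 + 3298·k − 1169.
Next, k = 1/3 is a root, so (3·k − 1) is a factor; dividing leaves k**3 + 13·k**2 + 209·k + 1169.
Next, k = −7 is a root, so (k + 7) divides it; the quotient is k**2 + 6·k + 167.
The quadratic k**2 + 6·k + 167 has discriminant −632 < 0 and is irreducible over ℤ.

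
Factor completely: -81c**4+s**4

Write as (s**2)² − (9c**2)², then factor s**2-9c**2 once more.

(s-3c)(s+3c)(s**2+9c**2)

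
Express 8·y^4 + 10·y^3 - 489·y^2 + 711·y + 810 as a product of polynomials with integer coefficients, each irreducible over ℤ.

Testing divisors of the constant over divisors of the leading coefficient, y = 6 is a root, so (y - 6) divides it; the quotient is 8·y^3 + 58·y^2 - 141·y - 135.
Continuing, y = 5/2 is a root, giving the factor (2·y - 5) and quotient 4·y^2 + 39·y + 27.
The remaining quadratic factors as (y + 9)(4·y + 3).

(2·y - 5)·(4·y + 3)·(y + 9)·(y - 6)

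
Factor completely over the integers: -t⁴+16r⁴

(2r+t)(2r-t)(4r²+t²)

Difference of squares twice: with A = 2r and B = t, A⁴ − B⁴ = (A² − B²)(A² + B²), and A² − B² factors again.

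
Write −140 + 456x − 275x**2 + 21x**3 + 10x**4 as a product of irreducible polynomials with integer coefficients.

(2x − 5)(5x − 2)(x + 7)(x − 2)

Trying the rational-root candidates, x = −7 is a root, giving the factor (x + 7) and quotient 10x**3 − 49x**2 + 68x − 20.
Continuing, x = 2 is a root, giving the factor (x − 2) and quotient 10x**2 − 29x + 10.
The remaining quadratic factors as (5x − 2)(2x − 5).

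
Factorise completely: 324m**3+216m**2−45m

Pull out the common factor 9m, then factor the remaining trinomial.

9m(6m+5)(6m−1)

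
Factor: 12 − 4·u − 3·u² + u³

(u + 2)·(u − 2)·(u − 3)

Group as (u³ − 4·u) + (−3·u² + 12) = u·(u² − 4) − 3·(u² − 4).
Both groups share the factor (u² − 4).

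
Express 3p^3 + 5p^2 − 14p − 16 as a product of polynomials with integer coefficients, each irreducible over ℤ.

By the rational root theorem, p = −1 is a root, giving the factor (p + 1) and quotient 3p^2 + 2p − 16.
The remaining quadratic factors as (p − 2)(3p + 8).

(3p + 8)(p + 1)(p − 2)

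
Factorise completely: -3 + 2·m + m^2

(m + 3)·(m - 1)

Two integers with product -3 and sum 2 are -1 and 3.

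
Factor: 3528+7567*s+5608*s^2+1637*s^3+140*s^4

By the rational root theorem, s = −8/7 is a root, so (7*s+8) is a factor; dividing leaves 20*s^3+211*s^2+560*s+441.
Next, s = −9/5 is a root, so (5*s+9) is a factor; dividing leaves 4*s^2+35*s+49.
The remaining quadratic factors as (4*s+7)(s+7).

(4*s+7)*(5*s+9)*(7*s+8)*(s+7)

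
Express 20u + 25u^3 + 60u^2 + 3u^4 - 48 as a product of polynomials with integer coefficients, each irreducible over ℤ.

By the rational root theorem, u = -2 is a root, giving the factor (u + 2) and quotient 3u^3 + 19u^2 + 22u - 24.
Then u = -3 is a root, giving the factor (u + 3) and quotient 3u^2 + 10u - 8.
The remaining quadratic factors as (3u - 2)(u + 4).

(3u - 2)(u + 2)(u + 3)(u + 4)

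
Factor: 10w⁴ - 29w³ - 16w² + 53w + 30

(2w - 5)(5w + 3)(w + 1)(w - 2)

Trying the rational-root candidates, w = 2 is a root, giving the factor (w - 2) and quotient 10w³ - 9w² - 34w - 15.
Continuing, w = 5/2 is a root, so (2w - 5) is a factor; dividing leaves 5w² + 8w + 3.
The remaining quadratic factors as (5w + 3)(w + 1).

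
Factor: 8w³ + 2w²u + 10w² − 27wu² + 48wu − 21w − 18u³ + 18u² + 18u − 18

Group: w(8w² + 18wu − 6w + 9u² − 9) + (−2u + 2)(8w² + 18wu − 6w + 9u² − 9); both groups contain (8w² + 18wu − 6w + 9u² − 9), so (w − 2u + 2) is a factor with cofactor 8w² + 18wu − 6w + 9u² − 9.
The cofactor groups again: 8w² + 18wu − 6w + 9u² − 9 = 2w(4w + 3u + 3) + (3u − 3)(4w + 3u + 3); both groups contain (4w + 3u + 3), giving (2w + 3u − 3)(4w + 3u + 3).

(w − 2u + 2)(2w + 3u − 3)(4w + 3u + 3)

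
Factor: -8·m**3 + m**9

Pull out the common factor m**3, leaving m**6 - 8.
Recognize a difference of cubes with the parts m**2 and 2.

m**3·(m**2 - 2)·(m**4 + 2·m**2 + 4)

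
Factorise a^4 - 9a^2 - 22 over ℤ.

(a^2 + 2)(a^2 - 11)

Substitute u = a^2 to get a quadratic in u, then factor.
a^2 + 2 is irreducible over ℤ (always positive, so no real roots).
a^2 - 11 is irreducible over ℤ (11 is not a perfect square).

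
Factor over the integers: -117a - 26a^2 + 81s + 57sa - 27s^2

-(9s - 13a)(3s - 2a - 9)

Group: -3s(9s - 13a) + (2a + 9)(9s - 13a); both groups contain (9s - 13a).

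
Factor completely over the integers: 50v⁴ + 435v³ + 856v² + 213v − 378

Trying the rational-root candidates, v = 1/2 is a root, so (2v − 1) is a factor; dividing leaves 25v³ + 230v² + 543v + 378.
Next, v = −9/5 is a root, so (5v + 9) divides it; the quotient is 5v² + 37v + 42.
The remaining quadratic factors as (5v + 7)(v + 6).

(2v − 1)(5v + 7)(5v + 9)(v + 6)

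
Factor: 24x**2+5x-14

Need a pair with product 24·(-14) = -336 and sum 5: that's -16 and 21.
Split the middle term: 24x**2-16x + 21x-14 = 8x(3x-2) + 7(3x-2).

(3x-2)(8x+7)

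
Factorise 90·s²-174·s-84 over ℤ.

6·(3·s-7)·(5·s+2)

Pull out the common factor 6, then factor the remaining trinomial.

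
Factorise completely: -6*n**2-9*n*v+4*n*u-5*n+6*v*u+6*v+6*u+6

-(2*n+3*v+3)*(3*n-2*u-2)

Group: -3*n*(2*n+3*v+3) + (2*u+2)*(2*n+3*v+3); both groups contain (2*n+3*v+3).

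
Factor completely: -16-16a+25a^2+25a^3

By the rational root theorem, a = -4/5 is a root, so (5a+4) divides it; the quotient is 5a^2+a-4.
The remaining quadratic factors as (5a-4)(a+1).

(5a+4)(5a-4)(a+1)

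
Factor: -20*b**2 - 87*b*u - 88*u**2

-(4*b + 11*u)*(5*b + 8*u)

Group: -4*b*(5*b + 8*u) - 11*u*(5*b + 8*u); both groups contain (5*b + 8*u).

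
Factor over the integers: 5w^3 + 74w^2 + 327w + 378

(5w + 9)(w + 6)(w + 7)

By the rational root theorem, w = -7 is a root, so (w + 7) is a factor; dividing leaves 5w^2 + 39w + 54.
The remaining quadratic factors as (5w + 9)(w + 6).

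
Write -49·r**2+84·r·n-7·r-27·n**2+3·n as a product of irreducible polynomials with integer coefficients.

Group: -7·r·(7·r-9·n+1) + 3·n·(7·r-9·n+1); both groups contain (7·r-9·n+1).

-(7·r-3·n)·(7·r-9·n+1)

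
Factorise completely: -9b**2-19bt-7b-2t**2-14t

-(9b+t+7)(b+2t)

Group: -9b(b+2t) + (-t-7)(b+2t); both groups contain (b+2t).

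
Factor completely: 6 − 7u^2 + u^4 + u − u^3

Testing divisors of the constant over divisors of the leading coefficient, u = −1 is a root, so (u + 1) divides it; the quotient is u^3 − 2u^2 − 5u + 6.
Next, u = 1 is a root, giving the factor (u − 1) and quotient u^2 − u − 6.
The remaining quadratic factors as (u + 2)(u − 3).

(u + 1)(u + 2)(u − 1)(u − 3)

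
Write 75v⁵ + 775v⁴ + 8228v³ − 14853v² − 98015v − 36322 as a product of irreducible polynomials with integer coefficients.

By the rational root theorem, v = −2/5 is a root, giving the factor (5v + 2) and quotient 15v⁴ + 149v³ + 1586v² − 3605v − 18161.
Continuing, v = −13/5 is a root, so (5v + 13) divides it; the quotient is 3v³ + 22v² + 260v − 1397.
Next, v = 11/3 is a root, so (3v − 11) is a factor; dividing leaves v² + 11v + 127.
The quadratic v² + 11v + 127 has discriminant −387 < 0 and is irreducible over ℤ.

(3v − 11)(5v + 13)(5v + 2)(v² + 11v + 127)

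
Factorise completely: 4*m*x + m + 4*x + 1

Group as (4*m*x + m) + (4*x + 1) = m*(4*x + 1) + (4*x + 1).
Both groups share the factor (4*x + 1).

(4*x + 1)*(m + 1)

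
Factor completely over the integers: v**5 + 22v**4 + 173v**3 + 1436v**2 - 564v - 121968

Testing divisors of the constant over divisors of the leading coefficient, v = -14 is a root, so (v + 14) is a factor; dividing leaves v**4 + 8v**3 + 61v**2 + 582v - 8712.
Next, v = 6 is a root, giving the factor (v - 6) and quotient v**3 + 14v**2 + 145v + 1452.
Then v = -12 is a root, giving the factor (v + 12) and quotient v**2 + 2v + 121.
The quadratic v**2 + 2v + 121 has discriminant -480 < 0 and is irreducible over ℤ.

(v + 12)(v + 14)(v - 6)(v**2 + 2v + 121)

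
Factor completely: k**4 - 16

(k + 2)(k - 2)(k**2 + 4)

(k)⁴ − (2)⁴ = ((k)² − (2)²)((k)² + (2)²); the first factor splits again, the second (k**2 + 4) is irreducible.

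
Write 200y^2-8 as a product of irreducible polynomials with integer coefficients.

8(5y+1)(5y-1)

Pull out the common factor 8; 25y^2-1 is a difference of squares.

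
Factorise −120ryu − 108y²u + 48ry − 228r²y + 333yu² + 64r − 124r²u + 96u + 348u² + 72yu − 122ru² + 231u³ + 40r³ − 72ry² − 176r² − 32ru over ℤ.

Group: 2r(20r² + 6ry + 8ru − 8r + 9yu − 33u² − 12u) + (−12y − 7u − 8)(20r² + 6ry + 8ru − 8r + 9yu − 33u² − 12u); both groups contain (20r² + 6ry + 8ru − 8r + 9yu − 33u² − 12u), so (2r − 12y − 7u − 8) is a factor with cofactor 20r² + 6ry + 8ru − 8r + 9yu − 33u² − 12u.
The cofactor groups again: 20r² + 6ry + 8ru − 8r + 9yu − 33u² − 12u = 2r(10r + 3y − 11u − 4) + 3u(10r + 3y − 11u − 4); both groups contain (10r + 3y − 11u − 4), giving (2r + 3u)(10r + 3y − 11u − 4).

(10r + 3y − 11u − 4)(2r + 3u)(2r − 12y − 7u − 8)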